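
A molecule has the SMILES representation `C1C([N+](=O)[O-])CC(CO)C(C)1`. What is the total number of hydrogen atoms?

13

Atom tally by fragment:
  cyclopentane ring core → C:5 H:10
  (− 3 ring H displaced by substituents)
  + NO2 → N:1 O:2
  + CH2OH → C:1 H:3 O:1
  + CH3 → C:1 H:3
Element totals:
  C: 7
  H: 13
  N: 1
  O: 3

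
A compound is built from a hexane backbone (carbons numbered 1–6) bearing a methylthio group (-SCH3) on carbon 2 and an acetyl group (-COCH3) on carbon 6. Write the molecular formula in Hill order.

C9H18OS

Atom tally by fragment:
  CH3 → C:1 H:3
  CH(SCH3) → C:2 H:4 S:1
  CH2 → C:1 H:2
  CH2 → C:1 H:2
  CH2 → C:1 H:2
  CH2COCH3 → C:3 H:5 O:1
Element totals:
  C: 9
  H: 18
  O: 1
  S: 1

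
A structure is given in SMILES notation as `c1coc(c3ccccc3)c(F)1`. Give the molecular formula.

Atom tally by fragment:
  furan ring core → C:4 H:4 O:1
  (− 2 ring H displaced by substituents)
  + C6H5 → C:6 H:5
  + F → F:1
Element totals:
  C: 10
  H: 7
  F: 1
  O: 1

C10H7FO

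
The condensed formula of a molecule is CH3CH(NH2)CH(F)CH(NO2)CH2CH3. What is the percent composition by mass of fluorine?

11.57%

Atom tally by fragment:
  CH3 → C:1 H:3
  CH(NH2) → C:1 H:3 N:1
  CH(F) → C:1 H:1 F:1
  CH(NO2) → C:1 H:1 N:1 O:2
  CH2 → C:1 H:2
  CH3 → C:1 H:3
Element totals:
  C: 6
  H: 13
  F: 1
  N: 2
  O: 2
Molecular formula: C6H13FN2O2.
Molar mass = 164.180 g/mol.
Mass from F: 1 × 18.998 = 18.998 g/mol.
%F = 18.998 / 164.180 × 100 = 11.57%.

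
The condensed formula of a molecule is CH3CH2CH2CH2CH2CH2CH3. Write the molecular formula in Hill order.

Atom tally by fragment:
  CH3 → C:1 H:3
  CH2 → C:1 H:2
  CH2 → C:1 H:2
  CH2 → C:1 H:2
  CH2 → C:1 H:2
  CH2 → C:1 H:2
  CH3 → C:1 H:3
Element totals:
  C: 7
  H: 16

C7H16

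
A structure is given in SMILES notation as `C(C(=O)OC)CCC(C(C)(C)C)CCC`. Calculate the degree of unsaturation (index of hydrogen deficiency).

Atom tally by fragment:
  CH3OOCCH2 → C:3 H:5 O:2
  CH2 → C:1 H:2
  CH2 → C:1 H:2
  CH(C(CH3)3) → C:5 H:10
  CH2 → C:1 H:2
  CH2 → C:1 H:2
  CH3 → C:1 H:3
Element totals:
  C: 13
  H: 26
  O: 2
Molecular formula: C13H26O2.
DoU = (2C + 2 + N − H − X) / 2 = (2·13 + 2 + 0 − 26 − 0) / 2 = 1.

1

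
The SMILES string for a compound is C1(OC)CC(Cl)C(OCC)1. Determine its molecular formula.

C7H13ClO2

Atom tally by fragment:
  cyclobutane ring core → C:4 H:8
  (− 3 ring H displaced by substituents)
  + OCH3 → C:1 H:3 O:1
  + Cl → Cl:1
  + OC2H5 → C:2 H:5 O:1
Element totals:
  C: 7
  H: 13
  Cl: 1
  O: 2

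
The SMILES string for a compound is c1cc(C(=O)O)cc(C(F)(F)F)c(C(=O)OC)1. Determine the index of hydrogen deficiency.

6

Atom tally by fragment:
  benzene ring core → C:6 H:6
  (− 3 ring H displaced by substituents)
  + COOH → C:1 H:1 O:2
  + CF3 → C:1 F:3
  + COOCH3 → C:2 H:3 O:2
Element totals:
  C: 10
  H: 7
  F: 3
  O: 4
Molecular formula: C10H7F3O4.
DoU = (2C + 2 + N − H − X) / 2 = (2·10 + 2 + 0 − 7 − 3) / 2 = 6.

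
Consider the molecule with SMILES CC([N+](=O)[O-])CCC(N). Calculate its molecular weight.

132.16 g/mol

Atom tally by fragment:
  CH3 → C:1 H:3
  CH(NO2) → C:1 H:1 N:1 O:2
  CH2 → C:1 H:2
  CH2 → C:1 H:2
  CH2NH2 → C:1 H:4 N:1
Element totals:
  C: 5
  H: 12
  N: 2
  O: 2
Molecular formula: C5H12N2O2.
  M = 5(12.011) + 12(1.008) + 2(14.007) + 2(15.999)
    = 60.055 + 12.096 + 28.014 + 31.998 = 132.163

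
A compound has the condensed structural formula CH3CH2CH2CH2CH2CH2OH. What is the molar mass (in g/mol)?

Element totals:
  C: 6
  H: 14
  O: 1
Molecular formula: C6H14O.
  M = 6(12.011) + 14(1.008) + 15.999
    = 72.066 + 14.112 + 15.999 = 102.177

102.18 g/mol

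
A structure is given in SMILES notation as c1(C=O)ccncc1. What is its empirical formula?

C6H5NO

Atom tally by fragment:
  pyridine ring core → C:5 H:5 N:1
  (− 1 ring H displaced by substituents)
  + CHO → C:1 H:1 O:1
Element totals:
  C: 6
  H: 5
  N: 1
  O: 1
Molecular formula: C6H5NO.
gcd of subscripts (6, 5, 1, 1) = 1, so the empirical formula equals the molecular formula.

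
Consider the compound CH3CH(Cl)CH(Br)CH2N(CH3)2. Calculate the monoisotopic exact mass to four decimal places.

Element totals:
  C: 6
  H: 13
  Br: 1
  Cl: 1
  N: 1
Molecular formula: C6H13BrClN.
  M = 6(12.0) + 13(1.007825) + 78.918338 + 34.968853 + 14.003074
    = 72.000000 + 13.101725 + 78.918338 + 34.968853 + 14.003074 = 212.991990

212.9920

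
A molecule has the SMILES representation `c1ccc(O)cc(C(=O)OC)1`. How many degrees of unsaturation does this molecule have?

Atom tally by fragment:
  benzene ring core → C:6 H:6
  (− 2 ring H displaced by substituents)
  + OH → O:1 H:1
  + COOCH3 → C:2 H:3 O:2
Element totals:
  C: 8
  H: 8
  O: 3
Molecular formula: C8H8O3.
DoU = (2C + 2 + N − H − X) / 2 = (2·8 + 2 + 0 − 8 − 0) / 2 = 5.

5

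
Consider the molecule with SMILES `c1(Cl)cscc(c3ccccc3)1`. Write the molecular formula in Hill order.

C10H7ClS

Atom tally by fragment:
  thiophene ring core → C:4 H:4 S:1
  (− 2 ring H displaced by substituents)
  + Cl → Cl:1
  + C6H5 → C:6 H:5
Element totals:
  C: 10
  H: 7
  Cl: 1
  S: 1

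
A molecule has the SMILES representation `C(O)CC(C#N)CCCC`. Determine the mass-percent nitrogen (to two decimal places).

Atom tally by fragment:
  HOCH2 → C:1 H:3 O:1
  CH2 → C:1 H:2
  CH(CN) → C:2 H:1 N:1
  CH2 → C:1 H:2
  CH2 → C:1 H:2
  CH2 → C:1 H:2
  CH3 → C:1 H:3
Element totals:
  C: 8
  H: 15
  N: 1
  O: 1
Molecular formula: C8H15NO.
Molar mass = 141.214 g/mol.
Mass from N: 1 × 14.007 = 14.007 g/mol.
%N = 14.007 / 141.214 × 100 = 9.92%.

9.92%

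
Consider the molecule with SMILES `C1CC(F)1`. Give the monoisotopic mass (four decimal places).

60.0375

Atom tally by fragment:
  cyclopropane ring core → C:3 H:6
  (− 1 ring H displaced by substituents)
  + F → F:1
Element totals:
  C: 3
  H: 5
  F: 1
Molecular formula: C3H5F.
  M = 3(12.0) + 5(1.007825) + 18.998403
    = 36.000000 + 5.039125 + 18.998403 = 60.037528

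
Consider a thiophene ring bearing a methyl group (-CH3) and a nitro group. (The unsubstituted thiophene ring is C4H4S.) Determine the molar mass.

143.16 g/mol

Atom tally by fragment:
  thiophene ring core → C:4 H:4 S:1
  (− 2 ring H displaced by substituents)
  + CH3 → C:1 H:3
  + NO2 → N:1 O:2
Element totals:
  C: 5
  H: 5
  N: 1
  O: 2
  S: 1
Molecular formula: C5H5NO2S.
  M = 5(12.011) + 5(1.008) + 14.007 + 2(15.999) + 32.06
    = 60.055 + 5.040 + 14.007 + 31.998 + 32.060 = 143.160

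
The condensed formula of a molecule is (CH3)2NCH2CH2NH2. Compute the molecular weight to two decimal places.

88.15 g/mol

Element totals:
  C: 4
  H: 12
  N: 2
Molecular formula: C4H12N2.
  M = 4(12.011) + 12(1.008) + 2(14.007)
    = 48.044 + 12.096 + 28.014 = 88.154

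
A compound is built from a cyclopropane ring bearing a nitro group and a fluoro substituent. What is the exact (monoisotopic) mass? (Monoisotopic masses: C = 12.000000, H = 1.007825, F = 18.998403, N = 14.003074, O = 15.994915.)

Atom tally by fragment:
  cyclopropane ring core → C:3 H:6
  (− 2 ring H displaced by substituents)
  + NO2 → N:1 O:2
  + F → F:1
Element totals:
  C: 3
  H: 4
  F: 1
  N: 1
  O: 2
Molecular formula: C3H4FNO2.
  M = 3(12.0) + 4(1.007825) + 18.998403 + 14.003074 + 2(15.994915)
    = 36.000000 + 4.031300 + 18.998403 + 14.003074 + 31.989830 = 105.022607

105.0226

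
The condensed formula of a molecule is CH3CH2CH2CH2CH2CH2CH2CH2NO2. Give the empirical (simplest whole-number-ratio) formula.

Atom tally by fragment:
  CH3 → C:1 H:3
  CH2 → C:1 H:2
  CH2 → C:1 H:2
  CH2 → C:1 H:2
  CH2 → C:1 H:2
  CH2 → C:1 H:2
  CH2 → C:1 H:2
  CH2NO2 → C:1 H:2 N:1 O:2
Element totals:
  C: 8
  H: 17
  N: 1
  O: 2
Molecular formula: C8H17NO2.
gcd of subscripts (8, 17, 1, 2) = 1, so the empirical formula equals the molecular formula.

C8H17NO2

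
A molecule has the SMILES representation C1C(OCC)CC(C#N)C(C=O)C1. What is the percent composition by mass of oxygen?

17.66%

Atom tally by fragment:
  cyclohexane ring core → C:6 H:12
  (− 3 ring H displaced by substituents)
  + OC2H5 → C:2 H:5 O:1
  + CN → C:1 N:1
  + CHO → C:1 H:1 O:1
Element totals:
  C: 10
  H: 15
  N: 1
  O: 2
Molecular formula: C10H15NO2.
Molar mass = 181.235 g/mol.
Mass from O: 2 × 15.999 = 31.998 g/mol.
%O = 31.998 / 181.235 × 100 = 17.66%.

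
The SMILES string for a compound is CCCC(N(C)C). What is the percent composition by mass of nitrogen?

13.84%

Atom tally by fragment:
  CH3 → C:1 H:3
  CH2 → C:1 H:2
  CH2 → C:1 H:2
  CH2N(CH3)2 → C:3 H:8 N:1
Element totals:
  C: 6
  H: 15
  N: 1
Molecular formula: C6H15N.
Molar mass = 101.193 g/mol.
Mass from N: 1 × 14.007 = 14.007 g/mol.
%N = 14.007 / 101.193 × 100 = 13.84%.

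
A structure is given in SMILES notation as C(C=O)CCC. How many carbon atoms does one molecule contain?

5

Atom tally by fragment:
  OHCCH2 → C:2 H:3 O:1
  CH2 → C:1 H:2
  CH2 → C:1 H:2
  CH3 → C:1 H:3
Element totals:
  C: 5
  H: 10
  O: 1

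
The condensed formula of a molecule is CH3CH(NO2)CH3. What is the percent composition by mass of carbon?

40.44%

Atom tally by fragment:
  CH3 → C:1 H:3
  CH(NO2) → C:1 H:1 N:1 O:2
  CH3 → C:1 H:3
Element totals:
  C: 3
  H: 7
  N: 1
  O: 2
Molecular formula: C3H7NO2.
Molar mass = 89.094 g/mol.
Mass from C: 3 × 12.011 = 36.033 g/mol.
%C = 36.033 / 89.094 × 100 = 40.44%.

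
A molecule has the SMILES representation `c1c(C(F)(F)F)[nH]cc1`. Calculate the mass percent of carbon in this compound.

44.46%

Atom tally by fragment:
  pyrrole ring core → C:4 H:5 N:1
  (− 1 ring H displaced by substituents)
  + CF3 → C:1 F:3
Element totals:
  C: 5
  H: 4
  F: 3
  N: 1
Molecular formula: C5H4F3N.
Molar mass = 135.088 g/mol.
Mass from C: 5 × 12.011 = 60.055 g/mol.
%C = 60.055 / 135.088 × 100 = 44.46%.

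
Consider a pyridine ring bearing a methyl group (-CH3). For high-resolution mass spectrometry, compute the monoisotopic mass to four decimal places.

93.0578

Atom tally by fragment:
  pyridine ring core → C:5 H:5 N:1
  (− 1 ring H displaced by substituents)
  + CH3 → C:1 H:3
Element totals:
  C: 6
  H: 7
  N: 1
Molecular formula: C6H7N.
  M = 6(12.0) + 7(1.007825) + 14.003074
    = 72.000000 + 7.054775 + 14.003074 = 93.057849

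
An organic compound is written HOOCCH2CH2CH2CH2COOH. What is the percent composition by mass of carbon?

49.31%

Atom tally by fragment:
  HOOCCH2 → C:2 H:3 O:2
  CH2 → C:1 H:2
  CH2 → C:1 H:2
  CH2COOH → C:2 H:3 O:2
Element totals:
  C: 6
  H: 10
  O: 4
Molecular formula: C6H10O4.
Molar mass = 146.142 g/mol.
Mass from C: 6 × 12.011 = 72.066 g/mol.
%C = 72.066 / 146.142 × 100 = 49.31%.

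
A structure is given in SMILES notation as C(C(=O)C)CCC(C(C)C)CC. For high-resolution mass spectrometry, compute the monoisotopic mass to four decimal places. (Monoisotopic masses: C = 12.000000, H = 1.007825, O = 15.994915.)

170.1671

Atom tally by fragment:
  CH3COCH2 → C:3 H:5 O:1
  CH2 → C:1 H:2
  CH2 → C:1 H:2
  CH(CH(CH3)2) → C:4 H:8
  CH2 → C:1 H:2
  CH3 → C:1 H:3
Element totals:
  C: 11
  H: 22
  O: 1
Molecular formula: C11H22O.
  M = 11(12.0) + 22(1.007825) + 15.994915
    = 132.000000 + 22.172150 + 15.994915 = 170.167065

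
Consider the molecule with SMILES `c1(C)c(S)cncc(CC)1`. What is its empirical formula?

C8H11NS

Atom tally by fragment:
  pyridine ring core → C:5 H:5 N:1
  (− 3 ring H displaced by substituents)
  + CH3 → C:1 H:3
  + SH → S:1 H:1
  + C2H5 → C:2 H:5
Element totals:
  C: 8
  H: 11
  N: 1
  S: 1
Molecular formula: C8H11NS.
gcd of subscripts (8, 11, 1, 1) = 1, so the empirical formula equals the molecular formula.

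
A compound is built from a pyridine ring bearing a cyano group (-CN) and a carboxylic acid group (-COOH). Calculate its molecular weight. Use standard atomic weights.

148.12 g/mol

Atom tally by fragment:
  pyridine ring core → C:5 H:5 N:1
  (− 2 ring H displaced by substituents)
  + CN → C:1 N:1
  + COOH → C:1 H:1 O:2
Element totals:
  C: 7
  H: 4
  N: 2
  O: 2
Molecular formula: C7H4N2O2.
  M = 7(12.011) + 4(1.008) + 2(14.007) + 2(15.999)
    = 84.077 + 4.032 + 28.014 + 31.998 = 148.121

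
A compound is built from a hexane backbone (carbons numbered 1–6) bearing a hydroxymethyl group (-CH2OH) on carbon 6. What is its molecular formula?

C7H16O

Atom tally by fragment:
  CH3 → C:1 H:3
  CH2 → C:1 H:2
  CH2 → C:1 H:2
  CH2 → C:1 H:2
  CH2 → C:1 H:2
  CH2CH2OH → C:2 H:5 O:1
Element totals:
  C: 7
  H: 16
  O: 1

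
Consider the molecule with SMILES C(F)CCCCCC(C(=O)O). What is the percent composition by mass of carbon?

Atom tally by fragment:
  FCH2 → C:1 H:2 F:1
  CH2 → C:1 H:2
  CH2 → C:1 H:2
  CH2 → C:1 H:2
  CH2 → C:1 H:2
  CH2 → C:1 H:2
  CH2COOH → C:2 H:3 O:2
Element totals:
  C: 8
  H: 15
  F: 1
  O: 2
Molecular formula: C8H15FO2.
Molar mass = 162.204 g/mol.
Mass from C: 8 × 12.011 = 96.088 g/mol.
%C = 96.088 / 162.204 × 100 = 59.24%.

59.24%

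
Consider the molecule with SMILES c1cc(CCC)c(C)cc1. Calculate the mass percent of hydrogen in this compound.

Atom tally by fragment:
  benzene ring core → C:6 H:6
  (− 2 ring H displaced by substituents)
  + CH2CH2CH3 → C:3 H:7
  + CH3 → C:1 H:3
Element totals:
  C: 10
  H: 14
Molecular formula: C10H14.
Molar mass = 134.222 g/mol.
Mass from H: 14 × 1.008 = 14.112 g/mol.
%H = 14.112 / 134.222 × 100 = 10.51%.

10.51%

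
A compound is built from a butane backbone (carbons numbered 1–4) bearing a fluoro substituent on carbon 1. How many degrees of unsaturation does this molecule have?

Atom tally by fragment:
  FCH2 → C:1 H:2 F:1
  CH2 → C:1 H:2
  CH2 → C:1 H:2
  CH3 → C:1 H:3
Element totals:
  C: 4
  H: 9
  F: 1
Molecular formula: C4H9F.
DoU = (2C + 2 + N − H − X) / 2 = (2·4 + 2 + 0 − 9 − 1) / 2 = 0.

0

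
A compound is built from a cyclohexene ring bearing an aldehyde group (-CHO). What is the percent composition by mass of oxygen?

14.52%

Atom tally by fragment:
  cyclohexene ring core → C:6 H:10
  (− 1 ring H displaced by substituents)
  + CHO → C:1 H:1 O:1
Element totals:
  C: 7
  H: 10
  O: 1
Molecular formula: C7H10O.
Molar mass = 110.156 g/mol.
Mass from O: 1 × 15.999 = 15.999 g/mol.
%O = 15.999 / 110.156 × 100 = 14.52%.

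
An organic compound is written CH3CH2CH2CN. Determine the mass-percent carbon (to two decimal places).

Element totals:
  C: 4
  H: 7
  N: 1
Molecular formula: C4H7N.
Molar mass = 69.107 g/mol.
Mass from C: 4 × 12.011 = 48.044 g/mol.
%C = 48.044 / 69.107 × 100 = 69.52%.

69.52%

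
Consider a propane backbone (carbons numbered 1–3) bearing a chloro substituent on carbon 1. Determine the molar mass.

Atom tally by fragment:
  ClCH2 → C:1 H:2 Cl:1
  CH2 → C:1 H:2
  CH3 → C:1 H:3
Element totals:
  C: 3
  H: 7
  Cl: 1
Molecular formula: C3H7Cl.
  M = 3(12.011) + 7(1.008) + 35.45
    = 36.033 + 7.056 + 35.450 = 78.539

78.54 g/mol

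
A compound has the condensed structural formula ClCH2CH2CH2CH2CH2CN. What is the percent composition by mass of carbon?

54.76%

Atom tally by fragment:
  ClCH2 → C:1 H:2 Cl:1
  CH2 → C:1 H:2
  CH2 → C:1 H:2
  CH2 → C:1 H:2
  CH2CN → C:2 H:2 N:1
Element totals:
  C: 6
  H: 10
  Cl: 1
  N: 1
Molecular formula: C6H10ClN.
Molar mass = 131.603 g/mol.
Mass from C: 6 × 12.011 = 72.066 g/mol.
%C = 72.066 / 131.603 × 100 = 54.76%.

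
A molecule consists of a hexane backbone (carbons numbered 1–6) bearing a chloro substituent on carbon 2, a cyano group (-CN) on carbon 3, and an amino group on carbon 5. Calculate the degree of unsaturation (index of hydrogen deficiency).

2

Atom tally by fragment:
  CH3 → C:1 H:3
  CH(Cl) → C:1 H:1 Cl:1
  CH(CN) → C:2 H:1 N:1
  CH2 → C:1 H:2
  CH(NH2) → C:1 H:3 N:1
  CH3 → C:1 H:3
Element totals:
  C: 7
  H: 13
  Cl: 1
  N: 2
Molecular formula: C7H13ClN2.
DoU = (2C + 2 + N − H − X) / 2 = (2·7 + 2 + 2 − 13 − 1) / 2 = 2.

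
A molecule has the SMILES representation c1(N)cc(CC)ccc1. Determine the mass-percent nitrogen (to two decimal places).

11.56%

Atom tally by fragment:
  benzene ring core → C:6 H:6
  (− 2 ring H displaced by substituents)
  + NH2 → N:1 H:2
  + C2H5 → C:2 H:5
Element totals:
  C: 8
  H: 11
  N: 1
Molecular formula: C8H11N.
Molar mass = 121.183 g/mol.
Mass from N: 1 × 14.007 = 14.007 g/mol.
%N = 14.007 / 121.183 × 100 = 11.56%.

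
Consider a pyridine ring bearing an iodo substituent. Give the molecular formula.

C5H4IN

Atom tally by fragment:
  pyridine ring core → C:5 H:5 N:1
  (− 1 ring H displaced by substituents)
  + I → I:1
Element totals:
  C: 5
  H: 4
  I: 1
  N: 1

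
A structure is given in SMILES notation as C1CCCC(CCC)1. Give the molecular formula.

C8H16

Atom tally by fragment:
  cyclopentane ring core → C:5 H:10
  (− 1 ring H displaced by substituents)
  + CH2CH2CH3 → C:3 H:7
Element totals:
  C: 8
  H: 16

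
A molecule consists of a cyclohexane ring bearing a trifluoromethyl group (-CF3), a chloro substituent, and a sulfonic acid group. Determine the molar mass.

Atom tally by fragment:
  cyclohexane ring core → C:6 H:12
  (− 3 ring H displaced by substituents)
  + CF3 → C:1 F:3
  + Cl → Cl:1
  + SO3H → S:1 O:3 H:1
Element totals:
  C: 7
  H: 10
  Cl: 1
  F: 3
  O: 3
  S: 1
Molecular formula: C7H10ClF3O3S.
  M = 7(12.011) + 10(1.008) + 35.45 + 3(18.998) + 3(15.999) + 32.06
    = 84.077 + 10.080 + 35.450 + 56.994 + 47.997 + 32.060 = 266.658

266.66 g/mol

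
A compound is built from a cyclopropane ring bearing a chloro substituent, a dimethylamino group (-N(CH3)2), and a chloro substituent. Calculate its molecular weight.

154.03 g/mol

Atom tally by fragment:
  cyclopropane ring core → C:3 H:6
  (− 3 ring H displaced by substituents)
  + Cl → Cl:1
  + N(CH3)2 → N:1 C:2 H:6
  + Cl → Cl:1
Element totals:
  C: 5
  H: 9
  Cl: 2
  N: 1
Molecular formula: C5H9Cl2N.
  M = 5(12.011) + 9(1.008) + 2(35.45) + 14.007
    = 60.055 + 9.072 + 70.900 + 14.007 = 154.034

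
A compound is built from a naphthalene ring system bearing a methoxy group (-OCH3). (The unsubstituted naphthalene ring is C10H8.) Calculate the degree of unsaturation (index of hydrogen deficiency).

Atom tally by fragment:
  naphthalene ring system core → C:10 H:8
  (− 1 ring H displaced by substituents)
  + OCH3 → C:1 H:3 O:1
Element totals:
  C: 11
  H: 10
  O: 1
Molecular formula: C11H10O.
DoU = (2C + 2 + N − H − X) / 2 = (2·11 + 2 + 0 − 10 − 0) / 2 = 7.

7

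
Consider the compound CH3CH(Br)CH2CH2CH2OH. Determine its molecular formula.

Element totals:
  C: 5
  H: 11
  Br: 1
  O: 1

C5H11BrO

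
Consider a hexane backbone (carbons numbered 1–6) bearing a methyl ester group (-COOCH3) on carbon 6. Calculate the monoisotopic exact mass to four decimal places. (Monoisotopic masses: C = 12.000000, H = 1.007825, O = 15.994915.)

144.1150

Atom tally by fragment:
  CH3 → C:1 H:3
  CH2 → C:1 H:2
  CH2 → C:1 H:2
  CH2 → C:1 H:2
  CH2 → C:1 H:2
  CH2COOCH3 → C:3 H:5 O:2
Element totals:
  C: 8
  H: 16
  O: 2
Molecular formula: C8H16O2.
  M = 8(12.0) + 16(1.007825) + 2(15.994915)
    = 96.000000 + 16.125200 + 31.989830 = 144.115030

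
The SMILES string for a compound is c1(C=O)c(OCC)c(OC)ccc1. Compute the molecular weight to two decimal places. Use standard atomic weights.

Atom tally by fragment:
  benzene ring core → C:6 H:6
  (− 3 ring H displaced by substituents)
  + CHO → C:1 H:1 O:1
  + OC2H5 → C:2 H:5 O:1
  + OCH3 → C:1 H:3 O:1
Element totals:
  C: 10
  H: 12
  O: 3
Molecular formula: C10H12O3.
  M = 10(12.011) + 12(1.008) + 3(15.999)
    = 120.110 + 12.096 + 47.997 = 180.203

180.20 g/mol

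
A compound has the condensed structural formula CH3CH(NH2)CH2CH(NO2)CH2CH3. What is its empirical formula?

C3H7NO

Element totals:
  C: 6
  H: 14
  N: 2
  O: 2
Molecular formula: C6H14N2O2.
gcd of subscripts = 2; dividing each by 2:
  C: 6/2 = 3
  H: 14/2 = 7
  N: 2/2 = 1
  O: 2/2 = 1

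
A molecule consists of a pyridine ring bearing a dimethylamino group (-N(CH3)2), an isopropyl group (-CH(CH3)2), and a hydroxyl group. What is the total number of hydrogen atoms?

Atom tally by fragment:
  pyridine ring core → C:5 H:5 N:1
  (− 3 ring H displaced by substituents)
  + N(CH3)2 → N:1 C:2 H:6
  + CH(CH3)2 → C:3 H:7
  + OH → O:1 H:1
Element totals:
  C: 10
  H: 16
  N: 2
  O: 1

16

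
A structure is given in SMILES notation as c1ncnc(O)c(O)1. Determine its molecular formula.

Atom tally by fragment:
  pyrimidine ring core → C:4 H:4 N:2
  (− 2 ring H displaced by substituents)
  + OH → O:1 H:1
  + OH → O:1 H:1
Element totals:
  C: 4
  H: 4
  N: 2
  O: 2

C4H4N2O2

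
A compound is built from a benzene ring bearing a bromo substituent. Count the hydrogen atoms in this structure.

5

Atom tally by fragment:
  benzene ring core → C:6 H:6
  (− 1 ring H displaced by substituents)
  + Br → Br:1
Element totals:
  C: 6
  H: 5
  Br: 1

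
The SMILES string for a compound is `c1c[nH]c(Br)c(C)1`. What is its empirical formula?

C5H6BrN

Atom tally by fragment:
  pyrrole ring core → C:4 H:5 N:1
  (− 2 ring H displaced by substituents)
  + Br → Br:1
  + CH3 → C:1 H:3
Element totals:
  C: 5
  H: 6
  Br: 1
  N: 1
Molecular formula: C5H6BrN.
gcd of subscripts (1, 5, 6, 1) = 1, so the empirical formula equals the molecular formula.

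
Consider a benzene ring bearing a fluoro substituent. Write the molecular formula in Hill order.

Atom tally by fragment:
  benzene ring core → C:6 H:6
  (− 1 ring H displaced by substituents)
  + F → F:1
Element totals:
  C: 6
  H: 5
  F: 1

C6H5F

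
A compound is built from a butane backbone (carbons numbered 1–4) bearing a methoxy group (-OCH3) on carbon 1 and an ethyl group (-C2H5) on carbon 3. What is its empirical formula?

C7H16O

Atom tally by fragment:
  CH3OCH2 → C:2 H:5 O:1
  CH2 → C:1 H:2
  CH(C2H5) → C:3 H:6
  CH3 → C:1 H:3
Element totals:
  C: 7
  H: 16
  O: 1
Molecular formula: C7H16O.
gcd of subscripts (7, 16, 1) = 1, so the empirical formula equals the molecular formula.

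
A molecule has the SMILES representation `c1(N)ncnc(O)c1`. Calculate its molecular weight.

111.10 g/mol

Atom tally by fragment:
  pyrimidine ring core → C:4 H:4 N:2
  (− 2 ring H displaced by substituents)
  + NH2 → N:1 H:2
  + OH → O:1 H:1
Element totals:
  C: 4
  H: 5
  N: 3
  O: 1
Molecular formula: C4H5N3O.
  M = 4(12.011) + 5(1.008) + 3(14.007) + 15.999
    = 48.044 + 5.040 + 42.021 + 15.999 = 111.104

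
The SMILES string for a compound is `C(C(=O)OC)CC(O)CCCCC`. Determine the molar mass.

Atom tally by fragment:
  CH3OOCCH2 → C:3 H:5 O:2
  CH2 → C:1 H:2
  CH(OH) → C:1 H:2 O:1
  CH2 → C:1 H:2
  CH2 → C:1 H:2
  CH2 → C:1 H:2
  CH2 → C:1 H:2
  CH3 → C:1 H:3
Element totals:
  C: 10
  H: 20
  O: 3
Molecular formula: C10H20O3.
  M = 10(12.011) + 20(1.008) + 3(15.999)
    = 120.110 + 20.160 + 47.997 = 188.267

188.27 g/mol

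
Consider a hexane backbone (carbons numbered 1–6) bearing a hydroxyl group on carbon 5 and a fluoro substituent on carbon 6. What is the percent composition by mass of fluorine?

15.81%

Atom tally by fragment:
  CH3 → C:1 H:3
  CH2 → C:1 H:2
  CH2 → C:1 H:2
  CH2 → C:1 H:2
  CH(OH) → C:1 H:2 O:1
  CH2F → C:1 H:2 F:1
Element totals:
  C: 6
  H: 13
  F: 1
  O: 1
Molecular formula: C6H13FO.
Molar mass = 120.167 g/mol.
Mass from F: 1 × 18.998 = 18.998 g/mol.
%F = 18.998 / 120.167 × 100 = 15.81%.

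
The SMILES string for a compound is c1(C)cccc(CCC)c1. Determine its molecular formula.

Atom tally by fragment:
  benzene ring core → C:6 H:6
  (− 2 ring H displaced by substituents)
  + CH3 → C:1 H:3
  + CH2CH2CH3 → C:3 H:7
Element totals:
  C: 10
  H: 14

C10H14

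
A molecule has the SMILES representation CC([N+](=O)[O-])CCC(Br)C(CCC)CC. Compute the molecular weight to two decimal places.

280.21 g/mol

Atom tally by fragment:
  CH3 → C:1 H:3
  CH(NO2) → C:1 H:1 N:1 O:2
  CH2 → C:1 H:2
  CH2 → C:1 H:2
  CH(Br) → C:1 H:1 Br:1
  CH(CH2CH2CH3) → C:4 H:8
  CH2 → C:1 H:2
  CH3 → C:1 H:3
Element totals:
  C: 11
  H: 22
  Br: 1
  N: 1
  O: 2
Molecular formula: C11H22BrNO2.
  M = 11(12.011) + 22(1.008) + 79.904 + 14.007 + 2(15.999)
    = 132.121 + 22.176 + 79.904 + 14.007 + 31.998 = 280.206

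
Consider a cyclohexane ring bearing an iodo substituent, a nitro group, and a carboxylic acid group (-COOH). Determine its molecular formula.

C7H10INO4

Atom tally by fragment:
  cyclohexane ring core → C:6 H:12
  (− 3 ring H displaced by substituents)
  + I → I:1
  + NO2 → N:1 O:2
  + COOH → C:1 H:1 O:2
Element totals:
  C: 7
  H: 10
  I: 1
  N: 1
  O: 4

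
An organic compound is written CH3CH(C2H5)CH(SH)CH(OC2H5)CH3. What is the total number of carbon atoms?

9

Atom tally by fragment:
  CH3 → C:1 H:3
  CH(C2H5) → C:3 H:6
  CH(SH) → C:1 H:2 S:1
  CH(OC2H5) → C:3 H:6 O:1
  CH3 → C:1 H:3
Element totals:
  C: 9
  H: 20
  O: 1
  S: 1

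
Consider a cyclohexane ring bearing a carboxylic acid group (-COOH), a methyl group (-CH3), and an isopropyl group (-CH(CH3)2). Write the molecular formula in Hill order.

Atom tally by fragment:
  cyclohexane ring core → C:6 H:12
  (− 3 ring H displaced by substituents)
  + COOH → C:1 H:1 O:2
  + CH3 → C:1 H:3
  + CH(CH3)2 → C:3 H:7
Element totals:
  C: 11
  H: 20
  O: 2

C11H20O2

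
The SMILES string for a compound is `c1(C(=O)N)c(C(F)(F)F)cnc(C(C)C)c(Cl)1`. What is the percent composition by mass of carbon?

45.04%

Atom tally by fragment:
  pyridine ring core → C:5 H:5 N:1
  (− 4 ring H displaced by substituents)
  + CONH2 → C:1 H:2 O:1 N:1
  + CF3 → C:1 F:3
  + CH(CH3)2 → C:3 H:7
  + Cl → Cl:1
Element totals:
  C: 10
  H: 10
  Cl: 1
  F: 3
  N: 2
  O: 1
Molecular formula: C10H10ClF3N2O.
Molar mass = 266.647 g/mol.
Mass from C: 10 × 12.011 = 120.110 g/mol.
%C = 120.110 / 266.647 × 100 = 45.04%.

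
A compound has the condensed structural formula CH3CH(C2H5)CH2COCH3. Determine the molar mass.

114.19 g/mol

Element totals:
  C: 7
  H: 14
  O: 1
Molecular formula: C7H14O.
  M = 7(12.011) + 14(1.008) + 15.999
    = 84.077 + 14.112 + 15.999 = 114.188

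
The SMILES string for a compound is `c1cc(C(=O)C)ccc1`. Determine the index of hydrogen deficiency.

Atom tally by fragment:
  benzene ring core → C:6 H:6
  (− 1 ring H displaced by substituents)
  + COCH3 → C:2 H:3 O:1
Element totals:
  C: 8
  H: 8
  O: 1
Molecular formula: C8H8O.
DoU = (2C + 2 + N − H − X) / 2 = (2·8 + 2 + 0 − 8 − 0) / 2 = 5.

5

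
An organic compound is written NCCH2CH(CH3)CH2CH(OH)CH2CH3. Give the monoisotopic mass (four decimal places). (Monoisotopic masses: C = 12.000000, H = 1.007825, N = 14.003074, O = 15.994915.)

Atom tally by fragment:
  NCCH2 → C:2 H:2 N:1
  CH(CH3) → C:2 H:4
  CH2 → C:1 H:2
  CH(OH) → C:1 H:2 O:1
  CH2 → C:1 H:2
  CH3 → C:1 H:3
Element totals:
  C: 8
  H: 15
  N: 1
  O: 1
Molecular formula: C8H15NO.
  M = 8(12.0) + 15(1.007825) + 14.003074 + 15.994915
    = 96.000000 + 15.117375 + 14.003074 + 15.994915 = 141.115364

141.1154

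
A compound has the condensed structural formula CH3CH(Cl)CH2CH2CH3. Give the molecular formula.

C5H11Cl

Atom tally by fragment:
  CH3 → C:1 H:3
  CH(Cl) → C:1 H:1 Cl:1
  CH2 → C:1 H:2
  CH2 → C:1 H:2
  CH3 → C:1 H:3
Element totals:
  C: 5
  H: 11
  Cl: 1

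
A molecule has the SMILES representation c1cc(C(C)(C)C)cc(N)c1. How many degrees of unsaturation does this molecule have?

4

Atom tally by fragment:
  benzene ring core → C:6 H:6
  (− 2 ring H displaced by substituents)
  + C(CH3)3 → C:4 H:9
  + NH2 → N:1 H:2
Element totals:
  C: 10
  H: 15
  N: 1
Molecular formula: C10H15N.
DoU = (2C + 2 + N − H − X) / 2 = (2·10 + 2 + 1 − 15 − 0) / 2 = 4.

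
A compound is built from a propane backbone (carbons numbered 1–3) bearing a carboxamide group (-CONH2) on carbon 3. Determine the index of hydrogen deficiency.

1

Atom tally by fragment:
  CH3 → C:1 H:3
  CH2 → C:1 H:2
  CH2CONH2 → C:2 H:4 O:1 N:1
Element totals:
  C: 4
  H: 9
  N: 1
  O: 1
Molecular formula: C4H9NO.
DoU = (2C + 2 + N − H − X) / 2 = (2·4 + 2 + 1 − 9 − 0) / 2 = 1.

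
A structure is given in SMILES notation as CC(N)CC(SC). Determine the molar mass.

Atom tally by fragment:
  CH3 → C:1 H:3
  CH(NH2) → C:1 H:3 N:1
  CH2 → C:1 H:2
  CH2SCH3 → C:2 H:5 S:1
Element totals:
  C: 5
  H: 13
  N: 1
  S: 1
Molecular formula: C5H13NS.
  M = 5(12.011) + 13(1.008) + 14.007 + 32.06
    = 60.055 + 13.104 + 14.007 + 32.060 = 119.226

119.23 g/mol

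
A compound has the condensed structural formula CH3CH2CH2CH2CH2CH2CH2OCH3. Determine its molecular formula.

Atom tally by fragment:
  CH3 → C:1 H:3
  CH2 → C:1 H:2
  CH2 → C:1 H:2
  CH2 → C:1 H:2
  CH2 → C:1 H:2
  CH2 → C:1 H:2
  CH2OCH3 → C:2 H:5 O:1
Element totals:
  C: 8
  H: 18
  O: 1

C8H18O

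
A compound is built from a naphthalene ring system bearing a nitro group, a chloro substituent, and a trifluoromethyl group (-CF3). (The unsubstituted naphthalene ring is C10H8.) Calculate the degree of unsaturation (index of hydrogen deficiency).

8

Atom tally by fragment:
  naphthalene ring system core → C:10 H:8
  (− 3 ring H displaced by substituents)
  + NO2 → N:1 O:2
  + Cl → Cl:1
  + CF3 → C:1 F:3
Element totals:
  C: 11
  H: 5
  Cl: 1
  F: 3
  N: 1
  O: 2
Molecular formula: C11H5ClF3NO2.
DoU = (2C + 2 + N − H − X) / 2 = (2·11 + 2 + 1 − 5 − 4) / 2 = 8.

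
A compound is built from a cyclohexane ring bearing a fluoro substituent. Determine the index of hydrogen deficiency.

1

Atom tally by fragment:
  cyclohexane ring core → C:6 H:12
  (− 1 ring H displaced by substituents)
  + F → F:1
Element totals:
  C: 6
  H: 11
  F: 1
Molecular formula: C6H11F.
DoU = (2C + 2 + N − H − X) / 2 = (2·6 + 2 + 0 − 11 − 1) / 2 = 1.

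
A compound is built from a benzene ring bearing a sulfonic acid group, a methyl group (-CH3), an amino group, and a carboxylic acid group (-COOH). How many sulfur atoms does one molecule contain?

1

Atom tally by fragment:
  benzene ring core → C:6 H:6
  (− 4 ring H displaced by substituents)
  + SO3H → S:1 O:3 H:1
  + CH3 → C:1 H:3
  + NH2 → N:1 H:2
  + COOH → C:1 H:1 O:2
Element totals:
  C: 8
  H: 9
  N: 1
  O: 5
  S: 1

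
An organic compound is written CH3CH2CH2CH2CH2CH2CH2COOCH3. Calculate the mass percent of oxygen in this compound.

Element totals:
  C: 9
  H: 18
  O: 2
Molecular formula: C9H18O2.
Molar mass = 158.241 g/mol.
Mass from O: 2 × 15.999 = 31.998 g/mol.
%O = 31.998 / 158.241 × 100 = 20.22%.

20.22%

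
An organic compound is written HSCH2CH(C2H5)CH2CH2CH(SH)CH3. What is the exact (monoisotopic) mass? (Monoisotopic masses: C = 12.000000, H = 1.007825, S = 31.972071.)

Atom tally by fragment:
  HSCH2 → C:1 H:3 S:1
  CH(C2H5) → C:3 H:6
  CH2 → C:1 H:2
  CH2 → C:1 H:2
  CH(SH) → C:1 H:2 S:1
  CH3 → C:1 H:3
Element totals:
  C: 8
  H: 18
  S: 2
Molecular formula: C8H18S2.
  M = 8(12.0) + 18(1.007825) + 2(31.972071)
    = 96.000000 + 18.140850 + 63.944142 = 178.084992

178.0850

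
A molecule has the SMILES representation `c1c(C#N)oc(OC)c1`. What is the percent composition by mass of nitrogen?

11.38%

Atom tally by fragment:
  furan ring core → C:4 H:4 O:1
  (− 2 ring H displaced by substituents)
  + CN → C:1 N:1
  + OCH3 → C:1 H:3 O:1
Element totals:
  C: 6
  H: 5
  N: 1
  O: 2
Molecular formula: C6H5NO2.
Molar mass = 123.111 g/mol.
Mass from N: 1 × 14.007 = 14.007 g/mol.
%N = 14.007 / 123.111 × 100 = 11.38%.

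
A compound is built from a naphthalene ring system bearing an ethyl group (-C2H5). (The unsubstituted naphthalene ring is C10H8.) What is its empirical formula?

CH

Atom tally by fragment:
  naphthalene ring system core → C:10 H:8
  (− 1 ring H displaced by substituents)
  + C2H5 → C:2 H:5
Element totals:
  C: 12
  H: 12
Molecular formula: C12H12.
gcd of subscripts = 12; dividing each by 12:
  C: 12/12 = 1
  H: 12/12 = 1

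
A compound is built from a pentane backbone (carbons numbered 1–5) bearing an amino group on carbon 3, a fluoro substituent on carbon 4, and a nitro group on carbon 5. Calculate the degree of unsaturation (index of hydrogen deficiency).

Atom tally by fragment:
  CH3 → C:1 H:3
  CH2 → C:1 H:2
  CH(NH2) → C:1 H:3 N:1
  CH(F) → C:1 H:1 F:1
  CH2NO2 → C:1 H:2 N:1 O:2
Element totals:
  C: 5
  H: 11
  F: 1
  N: 2
  O: 2
Molecular formula: C5H11FN2O2.
DoU = (2C + 2 + N − H − X) / 2 = (2·5 + 2 + 2 − 11 − 1) / 2 = 1.

1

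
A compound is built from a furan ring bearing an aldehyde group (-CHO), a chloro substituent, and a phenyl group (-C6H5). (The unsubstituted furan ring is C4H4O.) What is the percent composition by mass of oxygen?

Atom tally by fragment:
  furan ring core → C:4 H:4 O:1
  (− 3 ring H displaced by substituents)
  + CHO → C:1 H:1 O:1
  + Cl → Cl:1
  + C6H5 → C:6 H:5
Element totals:
  C: 11
  H: 7
  Cl: 1
  O: 2
Molecular formula: C11H7ClO2.
Molar mass = 206.625 g/mol.
Mass from O: 2 × 15.999 = 31.998 g/mol.
%O = 31.998 / 206.625 × 100 = 15.49%.

15.49%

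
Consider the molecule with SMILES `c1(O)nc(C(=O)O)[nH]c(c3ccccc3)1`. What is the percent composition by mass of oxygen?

23.51%

Atom tally by fragment:
  imidazole ring core → C:3 H:4 N:2
  (− 3 ring H displaced by substituents)
  + OH → O:1 H:1
  + COOH → C:1 H:1 O:2
  + C6H5 → C:6 H:5
Element totals:
  C: 10
  H: 8
  N: 2
  O: 3
Molecular formula: C10H8N2O3.
Molar mass = 204.185 g/mol.
Mass from O: 3 × 15.999 = 47.997 g/mol.
%O = 47.997 / 204.185 × 100 = 23.51%.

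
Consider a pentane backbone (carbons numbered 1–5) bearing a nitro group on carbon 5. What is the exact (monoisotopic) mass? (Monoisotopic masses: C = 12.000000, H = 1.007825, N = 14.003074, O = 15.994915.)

117.0790

Atom tally by fragment:
  CH3 → C:1 H:3
  CH2 → C:1 H:2
  CH2 → C:1 H:2
  CH2 → C:1 H:2
  CH2NO2 → C:1 H:2 N:1 O:2
Element totals:
  C: 5
  H: 11
  N: 1
  O: 2
Molecular formula: C5H11NO2.
  M = 5(12.0) + 11(1.007825) + 14.003074 + 2(15.994915)
    = 60.000000 + 11.086075 + 14.003074 + 31.989830 = 117.078979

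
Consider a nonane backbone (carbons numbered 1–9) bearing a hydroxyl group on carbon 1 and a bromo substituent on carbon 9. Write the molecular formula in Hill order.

Atom tally by fragment:
  HOCH2 → C:1 H:3 O:1
  CH2 → C:1 H:2
  CH2 → C:1 H:2
  CH2 → C:1 H:2
  CH2 → C:1 H:2
  CH2 → C:1 H:2
  CH2 → C:1 H:2
  CH2 → C:1 H:2
  CH2Br → C:1 H:2 Br:1
Element totals:
  C: 9
  H: 19
  Br: 1
  O: 1

C9H19BrO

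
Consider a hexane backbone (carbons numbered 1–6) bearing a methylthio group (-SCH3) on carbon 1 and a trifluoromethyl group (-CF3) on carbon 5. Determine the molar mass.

Atom tally by fragment:
  CH3SCH2 → C:2 H:5 S:1
  CH2 → C:1 H:2
  CH2 → C:1 H:2
  CH2 → C:1 H:2
  CH(CF3) → C:2 H:1 F:3
  CH3 → C:1 H:3
Element totals:
  C: 8
  H: 15
  F: 3
  S: 1
Molecular formula: C8H15F3S.
  M = 8(12.011) + 15(1.008) + 3(18.998) + 32.06
    = 96.088 + 15.120 + 56.994 + 32.060 = 200.262

200.26 g/mol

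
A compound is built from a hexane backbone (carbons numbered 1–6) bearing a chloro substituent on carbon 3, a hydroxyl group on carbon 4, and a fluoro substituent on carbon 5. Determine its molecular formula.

Atom tally by fragment:
  CH3 → C:1 H:3
  CH2 → C:1 H:2
  CH(Cl) → C:1 H:1 Cl:1
  CH(OH) → C:1 H:2 O:1
  CH(F) → C:1 H:1 F:1
  CH3 → C:1 H:3
Element totals:
  C: 6
  H: 12
  Cl: 1
  F: 1
  O: 1

C6H12ClFO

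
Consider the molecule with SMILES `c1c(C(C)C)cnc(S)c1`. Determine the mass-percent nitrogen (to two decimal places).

9.14%

Atom tally by fragment:
  pyridine ring core → C:5 H:5 N:1
  (− 2 ring H displaced by substituents)
  + CH(CH3)2 → C:3 H:7
  + SH → S:1 H:1
Element totals:
  C: 8
  H: 11
  N: 1
  S: 1
Molecular formula: C8H11NS.
Molar mass = 153.243 g/mol.
Mass from N: 1 × 14.007 = 14.007 g/mol.
%N = 14.007 / 153.243 × 100 = 9.14%.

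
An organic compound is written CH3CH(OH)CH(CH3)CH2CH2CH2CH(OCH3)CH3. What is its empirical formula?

C5H11O

Atom tally by fragment:
  CH3 → C:1 H:3
  CH(OH) → C:1 H:2 O:1
  CH(CH3) → C:2 H:4
  CH2 → C:1 H:2
  CH2 → C:1 H:2
  CH2 → C:1 H:2
  CH(OCH3) → C:2 H:4 O:1
  CH3 → C:1 H:3
Element totals:
  C: 10
  H: 22
  O: 2
Molecular formula: C10H22O2.
gcd of subscripts = 2; dividing each by 2:
  C: 10/2 = 5
  H: 22/2 = 11
  O: 2/2 = 1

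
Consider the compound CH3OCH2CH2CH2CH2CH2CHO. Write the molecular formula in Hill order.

Atom tally by fragment:
  CH3OCH2 → C:2 H:5 O:1
  CH2 → C:1 H:2
  CH2 → C:1 H:2
  CH2 → C:1 H:2
  CH2CHO → C:2 H:3 O:1
Element totals:
  C: 7
  H: 14
  O: 2

C7H14O2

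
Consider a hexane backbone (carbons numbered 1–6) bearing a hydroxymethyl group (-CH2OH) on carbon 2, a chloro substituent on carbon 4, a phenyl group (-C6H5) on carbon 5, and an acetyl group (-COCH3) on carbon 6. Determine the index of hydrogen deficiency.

Atom tally by fragment:
  CH3 → C:1 H:3
  CH(CH2OH) → C:2 H:4 O:1
  CH2 → C:1 H:2
  CH(Cl) → C:1 H:1 Cl:1
  CH(C6H5) → C:7 H:6
  CH2COCH3 → C:3 H:5 O:1
Element totals:
  C: 15
  H: 21
  Cl: 1
  O: 2
Molecular formula: C15H21ClO2.
DoU = (2C + 2 + N − H − X) / 2 = (2·15 + 2 + 0 − 21 − 1) / 2 = 5.

5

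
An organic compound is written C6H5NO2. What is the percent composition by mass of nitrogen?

Element totals:
  C: 6
  H: 5
  N: 1
  O: 2
Molecular formula: C6H5NO2.
Molar mass = 123.111 g/mol.
Mass from N: 1 × 14.007 = 14.007 g/mol.
%N = 14.007 / 123.111 × 100 = 11.38%.

11.38%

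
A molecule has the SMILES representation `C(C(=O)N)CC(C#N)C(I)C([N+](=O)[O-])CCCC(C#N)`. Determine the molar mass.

Atom tally by fragment:
  H2NOCCH2 → C:2 H:4 O:1 N:1
  CH2 → C:1 H:2
  CH(CN) → C:2 H:1 N:1
  CH(I) → C:1 H:1 I:1
  CH(NO2) → C:1 H:1 N:1 O:2
  CH2 → C:1 H:2
  CH2 → C:1 H:2
  CH2 → C:1 H:2
  CH2CN → C:2 H:2 N:1
Element totals:
  C: 12
  H: 17
  I: 1
  N: 4
  O: 3
Molecular formula: C12H17IN4O3.
  M = 12(12.011) + 17(1.008) + 126.904 + 4(14.007) + 3(15.999)
    = 144.132 + 17.136 + 126.904 + 56.028 + 47.997 = 392.197

392.20 g/mol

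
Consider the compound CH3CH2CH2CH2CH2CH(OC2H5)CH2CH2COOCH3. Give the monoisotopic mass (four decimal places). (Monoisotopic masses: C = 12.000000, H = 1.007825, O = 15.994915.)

Element totals:
  C: 12
  H: 24
  O: 3
Molecular formula: C12H24O3.
  M = 12(12.0) + 24(1.007825) + 3(15.994915)
    = 144.000000 + 24.187800 + 47.984745 = 216.172545

216.1725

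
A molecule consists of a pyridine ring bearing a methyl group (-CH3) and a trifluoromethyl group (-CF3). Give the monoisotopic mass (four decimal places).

161.0452

Atom tally by fragment:
  pyridine ring core → C:5 H:5 N:1
  (− 2 ring H displaced by substituents)
  + CH3 → C:1 H:3
  + CF3 → C:1 F:3
Element totals:
  C: 7
  H: 6
  F: 3
  N: 1
Molecular formula: C7H6F3N.
  M = 7(12.0) + 6(1.007825) + 3(18.998403) + 14.003074
    = 84.000000 + 6.046950 + 56.995209 + 14.003074 = 161.045233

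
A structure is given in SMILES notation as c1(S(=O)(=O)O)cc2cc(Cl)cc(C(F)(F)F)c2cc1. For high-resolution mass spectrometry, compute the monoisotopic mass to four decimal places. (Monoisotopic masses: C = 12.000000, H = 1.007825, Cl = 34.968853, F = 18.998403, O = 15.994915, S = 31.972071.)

309.9678

Atom tally by fragment:
  naphthalene ring system core → C:10 H:8
  (− 3 ring H displaced by substituents)
  + SO3H → S:1 O:3 H:1
  + Cl → Cl:1
  + CF3 → C:1 F:3
Element totals:
  C: 11
  H: 6
  Cl: 1
  F: 3
  O: 3
  S: 1
Molecular formula: C11H6ClF3O3S.
  M = 11(12.0) + 6(1.007825) + 34.968853 + 3(18.998403) + 3(15.994915) + 31.972071
    = 132.000000 + 6.046950 + 34.968853 + 56.995209 + 47.984745 + 31.972071 = 309.967828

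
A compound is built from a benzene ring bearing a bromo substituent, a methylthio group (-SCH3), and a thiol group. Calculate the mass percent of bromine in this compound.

Atom tally by fragment:
  benzene ring core → C:6 H:6
  (− 3 ring H displaced by substituents)
  + Br → Br:1
  + SCH3 → C:1 H:3 S:1
  + SH → S:1 H:1
Element totals:
  C: 7
  H: 7
  Br: 1
  S: 2
Molecular formula: C7H7BrS2.
Molar mass = 235.157 g/mol.
Mass from Br: 1 × 79.904 = 79.904 g/mol.
%Br = 79.904 / 235.157 × 100 = 33.98%.

33.98%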